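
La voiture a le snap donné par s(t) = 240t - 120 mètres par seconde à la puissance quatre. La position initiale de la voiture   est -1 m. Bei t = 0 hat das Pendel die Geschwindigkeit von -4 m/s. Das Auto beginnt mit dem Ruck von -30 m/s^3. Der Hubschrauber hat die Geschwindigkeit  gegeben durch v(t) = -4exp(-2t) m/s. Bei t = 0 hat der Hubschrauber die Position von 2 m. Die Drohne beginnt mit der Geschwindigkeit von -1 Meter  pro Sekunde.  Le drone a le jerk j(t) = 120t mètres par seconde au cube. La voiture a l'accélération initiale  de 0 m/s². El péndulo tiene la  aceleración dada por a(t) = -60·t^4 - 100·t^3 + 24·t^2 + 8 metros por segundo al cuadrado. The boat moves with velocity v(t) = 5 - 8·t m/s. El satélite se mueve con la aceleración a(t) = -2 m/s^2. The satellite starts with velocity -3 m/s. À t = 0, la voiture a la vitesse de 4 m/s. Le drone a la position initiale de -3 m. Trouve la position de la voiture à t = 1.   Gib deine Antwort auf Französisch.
Nous devons trouver la primitive de notre équation du snap s(t) = 240·t - 120 4 fois. En intégrant le snap et en utilisant la condition initiale j(0) = -30, nous obtenons j(t) = 120·t^2 - 120·t - 30. La primitive du jerk, avec a(0) = 0, donne l'accélération: a(t) = 10·t·(4·t^2 - 6·t - 3). En intégrant l'accélération et en utilisant la condition initiale v(0) = 4, nous obtenons v(t) = 10·t^4 - 20·t^3 - 15·t^2 + 4. En intégrant la vitesse et en utilisant la condition initiale x(0) = -1, nous obtenons x(t) = 2·t^5 - 5·t^4 - 5·t^3 + 4·t - 1. En utilisant x(t) = 2·t^5 - 5·t^4 - 5·t^3 + 4·t - 1 et en substituant t = 1, nous trouvons x = -5.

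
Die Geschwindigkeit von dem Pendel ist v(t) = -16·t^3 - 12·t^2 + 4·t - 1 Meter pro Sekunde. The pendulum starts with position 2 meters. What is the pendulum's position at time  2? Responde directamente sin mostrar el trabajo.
The position at t = 2 is x = -88.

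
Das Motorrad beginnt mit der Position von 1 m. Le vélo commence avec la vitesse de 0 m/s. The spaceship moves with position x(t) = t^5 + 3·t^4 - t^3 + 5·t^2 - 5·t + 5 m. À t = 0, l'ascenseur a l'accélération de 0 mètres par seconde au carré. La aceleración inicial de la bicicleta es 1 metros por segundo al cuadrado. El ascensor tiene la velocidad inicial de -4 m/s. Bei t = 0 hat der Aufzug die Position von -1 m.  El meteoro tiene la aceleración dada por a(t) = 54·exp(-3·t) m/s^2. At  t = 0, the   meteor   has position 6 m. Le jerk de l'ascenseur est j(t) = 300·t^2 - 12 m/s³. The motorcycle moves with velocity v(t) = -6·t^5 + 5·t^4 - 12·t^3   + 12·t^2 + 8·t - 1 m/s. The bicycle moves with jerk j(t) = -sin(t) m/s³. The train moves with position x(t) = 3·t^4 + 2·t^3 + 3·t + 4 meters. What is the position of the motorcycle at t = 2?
We need to integrate our velocity equation v(t) = -6·t^5 + 5·t^4 - 12·t^3 + 12·t^2 + 8·t - 1 1 time. The integral of velocity is position. Using x(0) = 1, we get x(t) = -t^6 + t^5 - 3·t^4 + 4·t^3 + 4·t^2 - t + 1. From the given position equation x(t) = -t^6 + t^5 - 3·t^4 + 4·t^3 + 4·t^2 - t + 1, we substitute t = 2 to get x = -33.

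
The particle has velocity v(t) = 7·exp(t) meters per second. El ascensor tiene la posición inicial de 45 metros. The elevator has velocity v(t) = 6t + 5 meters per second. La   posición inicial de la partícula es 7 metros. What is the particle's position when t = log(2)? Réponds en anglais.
To solve this, we need to take 1 integral of our velocity equation v(t) = 7·exp(t). Integrating velocity and using the initial condition x(0) = 7, we get x(t) = 7·exp(t). From the given position equation x(t) = 7·exp(t), we substitute t = log(2) to get x = 14.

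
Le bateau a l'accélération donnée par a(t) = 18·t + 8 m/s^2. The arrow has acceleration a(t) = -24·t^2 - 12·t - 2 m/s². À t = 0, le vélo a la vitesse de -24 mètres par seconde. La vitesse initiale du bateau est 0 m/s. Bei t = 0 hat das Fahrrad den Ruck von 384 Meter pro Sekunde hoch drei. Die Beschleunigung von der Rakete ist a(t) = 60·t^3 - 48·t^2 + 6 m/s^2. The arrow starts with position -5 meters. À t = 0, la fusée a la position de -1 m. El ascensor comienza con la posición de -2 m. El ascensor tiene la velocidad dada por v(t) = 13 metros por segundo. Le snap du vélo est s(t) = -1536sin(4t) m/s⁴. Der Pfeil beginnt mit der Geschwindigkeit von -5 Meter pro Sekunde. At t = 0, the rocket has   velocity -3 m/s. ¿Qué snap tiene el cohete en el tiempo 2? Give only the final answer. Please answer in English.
The answer is 624.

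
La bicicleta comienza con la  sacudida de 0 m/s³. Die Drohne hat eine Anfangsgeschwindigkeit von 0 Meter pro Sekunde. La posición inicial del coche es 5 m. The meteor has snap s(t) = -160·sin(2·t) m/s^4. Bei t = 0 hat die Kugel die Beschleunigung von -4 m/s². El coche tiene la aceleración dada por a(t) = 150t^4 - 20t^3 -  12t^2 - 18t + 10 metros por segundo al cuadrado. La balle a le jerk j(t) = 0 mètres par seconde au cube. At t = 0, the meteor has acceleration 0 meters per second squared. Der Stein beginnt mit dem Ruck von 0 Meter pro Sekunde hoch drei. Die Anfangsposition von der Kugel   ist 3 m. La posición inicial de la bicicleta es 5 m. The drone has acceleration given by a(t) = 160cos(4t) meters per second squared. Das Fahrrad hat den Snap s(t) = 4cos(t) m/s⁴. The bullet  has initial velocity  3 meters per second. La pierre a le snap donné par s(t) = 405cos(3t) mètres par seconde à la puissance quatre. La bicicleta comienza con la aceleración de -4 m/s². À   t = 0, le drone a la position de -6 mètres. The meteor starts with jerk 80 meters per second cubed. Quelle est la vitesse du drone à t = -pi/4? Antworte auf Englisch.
We need to integrate our acceleration equation a(t) = 160·cos(4·t) 1 time. Taking ∫a(t)dt and applying v(0) = 0, we find v(t) = 40·sin(4·t). Using v(t) = 40·sin(4·t) and substituting t = -pi/4, we find v = 0.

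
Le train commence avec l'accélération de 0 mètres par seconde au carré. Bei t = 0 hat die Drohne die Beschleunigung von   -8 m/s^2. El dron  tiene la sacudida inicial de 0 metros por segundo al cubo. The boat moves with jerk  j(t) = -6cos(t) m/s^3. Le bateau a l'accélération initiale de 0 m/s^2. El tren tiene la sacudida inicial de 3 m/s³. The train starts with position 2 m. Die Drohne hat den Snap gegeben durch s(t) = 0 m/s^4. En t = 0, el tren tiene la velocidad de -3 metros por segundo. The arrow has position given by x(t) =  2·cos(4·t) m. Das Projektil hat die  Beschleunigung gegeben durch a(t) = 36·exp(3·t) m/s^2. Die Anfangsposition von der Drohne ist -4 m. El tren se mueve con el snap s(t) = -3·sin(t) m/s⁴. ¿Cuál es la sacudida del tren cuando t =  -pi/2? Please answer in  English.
To solve this, we need to take 1 integral of our snap equation s(t) = -3·sin(t). Integrating snap and using the initial condition j(0) = 3, we get j(t) = 3·cos(t). Using j(t) = 3·cos(t) and substituting t = -pi/2, we find j = 0.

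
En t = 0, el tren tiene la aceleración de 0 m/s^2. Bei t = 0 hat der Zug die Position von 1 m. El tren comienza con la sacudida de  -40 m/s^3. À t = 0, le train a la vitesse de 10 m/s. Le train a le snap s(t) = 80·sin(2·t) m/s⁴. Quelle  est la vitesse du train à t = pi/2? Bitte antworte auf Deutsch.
Wir müssen das Integral unserer Gleichung für den Snap s(t) = 80·sin(2·t) 3-mal finden. Durch Integration von dem Snap und Verwendung der Anfangsbedingung j(0) = -40, erhalten wir j(t) = -40·cos(2·t). Das Integral von dem Ruck, mit a(0) = 0, ergibt die Beschleunigung: a(t) = -20·sin(2·t). Mit ∫a(t)dt und Anwendung von v(0) = 10, finden wir v(t) = 10·cos(2·t). Aus der Gleichung für die Geschwindigkeit v(t) = 10·cos(2·t), setzen wir t = pi/2 ein und erhalten v = -10.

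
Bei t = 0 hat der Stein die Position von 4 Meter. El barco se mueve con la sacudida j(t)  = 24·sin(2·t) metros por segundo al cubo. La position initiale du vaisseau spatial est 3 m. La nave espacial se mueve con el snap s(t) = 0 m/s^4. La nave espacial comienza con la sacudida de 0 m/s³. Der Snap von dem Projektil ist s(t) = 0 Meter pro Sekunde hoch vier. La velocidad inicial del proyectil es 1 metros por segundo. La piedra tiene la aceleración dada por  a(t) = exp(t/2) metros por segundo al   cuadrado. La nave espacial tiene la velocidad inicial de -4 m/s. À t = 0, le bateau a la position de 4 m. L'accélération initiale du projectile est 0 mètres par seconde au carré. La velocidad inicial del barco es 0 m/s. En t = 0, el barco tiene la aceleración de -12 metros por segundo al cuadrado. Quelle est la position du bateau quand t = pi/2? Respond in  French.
Nous devons intégrer notre équation du jerk j(t) = 24·sin(2·t) 3 fois. L'intégrale du jerk, avec a(0) = -12, donne l'accélération: a(t) = -12·cos(2·t). En prenant ∫a(t)dt et en appliquant v(0) = 0, nous trouvons v(t) = -6·sin(2·t). L'intégrale de la vitesse est la position. En utilisant x(0) = 4, nous obtenons x(t) = 3·cos(2·t) + 1. En utilisant x(t) = 3·cos(2·t) + 1 et en substituant t = pi/2, nous trouvons x = -2.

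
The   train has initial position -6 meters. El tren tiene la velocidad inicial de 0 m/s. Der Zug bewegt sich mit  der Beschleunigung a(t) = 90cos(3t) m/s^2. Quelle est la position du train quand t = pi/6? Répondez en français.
Nous devons intégrer notre équation de l'accélération a(t) = 90·cos(3·t) 2 fois. En intégrant l'accélération et en utilisant la condition initiale v(0) = 0, nous obtenons v(t) = 30·sin(3·t). En intégrant la vitesse et en utilisant la condition initiale x(0) = -6, nous obtenons x(t) = 4 - 10·cos(3·t). De l'équation de la position x(t) = 4 - 10·cos(3·t), nous substituons t = pi/6 pour obtenir x = 4.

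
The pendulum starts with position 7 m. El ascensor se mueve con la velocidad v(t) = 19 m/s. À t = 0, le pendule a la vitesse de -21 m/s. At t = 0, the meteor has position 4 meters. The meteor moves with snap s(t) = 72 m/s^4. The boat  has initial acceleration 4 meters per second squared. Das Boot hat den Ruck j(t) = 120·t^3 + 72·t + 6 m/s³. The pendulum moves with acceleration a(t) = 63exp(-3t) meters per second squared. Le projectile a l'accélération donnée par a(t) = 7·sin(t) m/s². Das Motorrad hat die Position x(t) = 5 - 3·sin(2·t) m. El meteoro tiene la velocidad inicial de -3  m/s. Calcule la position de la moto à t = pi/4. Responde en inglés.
Using x(t) = 5 - 3·sin(2·t) and substituting t = pi/4, we find x = 2.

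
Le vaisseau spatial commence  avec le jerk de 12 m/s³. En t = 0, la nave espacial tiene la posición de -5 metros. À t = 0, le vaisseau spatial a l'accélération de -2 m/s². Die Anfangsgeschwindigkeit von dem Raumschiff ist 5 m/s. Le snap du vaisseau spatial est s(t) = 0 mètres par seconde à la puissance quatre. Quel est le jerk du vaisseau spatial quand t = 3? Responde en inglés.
We need to integrate our snap equation s(t) = 0 1 time. Finding the integral of s(t) and using j(0) = 12: j(t) = 12. We have jerk j(t) = 12. Substituting t = 3: j(3) = 12.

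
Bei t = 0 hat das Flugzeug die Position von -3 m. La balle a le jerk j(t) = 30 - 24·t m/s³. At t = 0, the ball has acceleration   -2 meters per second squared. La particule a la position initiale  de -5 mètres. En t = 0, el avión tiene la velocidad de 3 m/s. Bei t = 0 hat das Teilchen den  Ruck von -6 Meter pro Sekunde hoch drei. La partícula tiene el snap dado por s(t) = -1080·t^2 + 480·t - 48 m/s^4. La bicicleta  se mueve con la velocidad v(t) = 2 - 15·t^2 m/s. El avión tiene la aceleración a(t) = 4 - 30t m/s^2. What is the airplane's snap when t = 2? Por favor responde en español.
Debemos derivar nuestra ecuación de la aceleración a(t) = 4 - 30·t 2 veces. Tomando d/dt de a(t), encontramos j(t) = -30. Tomando d/dt de j(t), encontramos s(t) = 0. De la ecuación del snap s(t) = 0, sustituimos t = 2 para obtener s = 0.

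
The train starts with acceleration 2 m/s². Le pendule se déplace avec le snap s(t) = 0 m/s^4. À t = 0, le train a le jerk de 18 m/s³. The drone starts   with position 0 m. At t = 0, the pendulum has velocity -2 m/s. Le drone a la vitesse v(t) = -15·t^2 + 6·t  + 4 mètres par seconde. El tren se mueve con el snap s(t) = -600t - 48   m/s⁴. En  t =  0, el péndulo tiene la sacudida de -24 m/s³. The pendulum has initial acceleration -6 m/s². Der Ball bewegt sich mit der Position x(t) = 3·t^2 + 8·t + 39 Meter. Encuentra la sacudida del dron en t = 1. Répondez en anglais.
Starting from velocity v(t) = -15·t^2 + 6·t + 4, we take 2 derivatives. Differentiating velocity, we get acceleration: a(t) = 6 - 30·t. Taking d/dt of a(t), we find j(t) = -30. From the given jerk equation j(t) = -30, we substitute t = 1 to get j = -30.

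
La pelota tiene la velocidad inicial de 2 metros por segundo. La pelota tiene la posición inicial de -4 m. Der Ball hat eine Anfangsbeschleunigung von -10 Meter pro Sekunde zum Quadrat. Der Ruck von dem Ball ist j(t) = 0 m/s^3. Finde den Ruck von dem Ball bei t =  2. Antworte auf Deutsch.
Mit j(t) = 0 und Einsetzen von t = 2, finden wir j = 0.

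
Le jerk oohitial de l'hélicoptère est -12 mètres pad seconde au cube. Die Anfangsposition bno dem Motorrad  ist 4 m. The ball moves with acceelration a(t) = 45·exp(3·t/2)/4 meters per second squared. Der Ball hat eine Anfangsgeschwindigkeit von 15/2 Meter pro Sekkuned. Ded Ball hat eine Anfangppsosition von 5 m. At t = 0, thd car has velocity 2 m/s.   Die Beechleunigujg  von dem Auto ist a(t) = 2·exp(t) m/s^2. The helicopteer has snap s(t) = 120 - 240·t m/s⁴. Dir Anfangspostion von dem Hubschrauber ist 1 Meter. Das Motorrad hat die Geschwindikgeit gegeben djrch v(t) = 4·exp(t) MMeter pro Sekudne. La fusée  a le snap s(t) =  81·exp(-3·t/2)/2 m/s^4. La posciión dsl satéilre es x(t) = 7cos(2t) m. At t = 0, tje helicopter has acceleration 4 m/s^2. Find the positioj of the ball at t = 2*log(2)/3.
We must find the integral of our acceleration equation a(t) = 45·exp(3·t/2)/4 2 times. The integral of acceleration, with v(0) = 15/2, gives velocity: v(t) = 15·exp(3·t/2)/2. Taking ∫v(t)dt and applying x(0) = 5, we find x(t) = 5·exp(3·t/2). Using x(t) = 5·exp(3·t/2) and substituting t = 2*log(2)/3, we find x = 10.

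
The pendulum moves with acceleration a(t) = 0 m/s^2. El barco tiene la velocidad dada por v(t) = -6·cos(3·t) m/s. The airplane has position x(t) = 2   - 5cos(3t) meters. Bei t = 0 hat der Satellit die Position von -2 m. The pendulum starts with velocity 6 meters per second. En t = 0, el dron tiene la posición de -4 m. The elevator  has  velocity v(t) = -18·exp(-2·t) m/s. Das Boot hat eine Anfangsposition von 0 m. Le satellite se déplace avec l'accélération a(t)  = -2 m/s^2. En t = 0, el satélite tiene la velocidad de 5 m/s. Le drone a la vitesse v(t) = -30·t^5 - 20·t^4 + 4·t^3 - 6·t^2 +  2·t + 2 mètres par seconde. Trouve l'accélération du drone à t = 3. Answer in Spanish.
Para resolver esto, necesitamos tomar 1 derivada de nuestra ecuación de la velocidad v(t) = -30·t^5 - 20·t^4 + 4·t^3 - 6·t^2 + 2·t + 2. Tomando d/dt de v(t), encontramos a(t) = -150·t^4 - 80·t^3 + 12·t^2 - 12·t + 2. De la ecuación de la aceleración a(t) = -150·t^4 - 80·t^3 + 12·t^2 - 12·t + 2, sustituimos t = 3 para obtener a = -14236.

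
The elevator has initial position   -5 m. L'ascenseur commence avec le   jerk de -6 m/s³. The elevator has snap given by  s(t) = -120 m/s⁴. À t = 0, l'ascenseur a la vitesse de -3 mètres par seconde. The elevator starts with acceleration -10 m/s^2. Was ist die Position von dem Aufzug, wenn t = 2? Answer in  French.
Nous devons intégrer notre équation du snap s(t) = -120 4 fois. La primitive du snap, avec j(0) = -6, donne le jerk: j(t) = -120·t - 6. En intégrant le jerk et en utilisant la condition initiale a(0) = -10, nous obtenons a(t) = -60·t^2 - 6·t - 10. En prenant ∫a(t)dt et en appliquant v(0) = -3, nous trouvons v(t) = -20·t^3 - 3·t^2 - 10·t - 3. L'intégrale de la vitesse, avec x(0) = -5, donne la position: x(t) = -5·t^4 - t^3 - 5·t^2 - 3·t - 5. En utilisant x(t) = -5·t^4 - t^3 - 5·t^2 - 3·t - 5 et en substituant t = 2, nous trouvons x = -119.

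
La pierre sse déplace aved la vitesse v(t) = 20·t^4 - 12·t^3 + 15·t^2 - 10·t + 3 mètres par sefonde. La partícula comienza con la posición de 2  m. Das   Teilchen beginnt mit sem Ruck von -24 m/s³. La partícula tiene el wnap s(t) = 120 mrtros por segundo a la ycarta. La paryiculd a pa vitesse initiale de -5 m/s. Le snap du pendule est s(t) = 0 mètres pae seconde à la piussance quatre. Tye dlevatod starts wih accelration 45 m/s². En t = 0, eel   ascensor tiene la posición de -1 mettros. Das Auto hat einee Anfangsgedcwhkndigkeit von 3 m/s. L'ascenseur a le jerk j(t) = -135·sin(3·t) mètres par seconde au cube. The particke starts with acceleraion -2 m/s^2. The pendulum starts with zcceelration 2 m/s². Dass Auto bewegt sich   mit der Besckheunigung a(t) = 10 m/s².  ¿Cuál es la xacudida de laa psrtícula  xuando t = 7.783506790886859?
Necesitamos integrar nuestra ecuación del snap s(t) = 120 1 vez. Tomando ∫s(t)dt y aplicando j(0) = -24, encontramos j(t) = 120·t - 24. De la ecuación de la sacudida j(t) = 120·t - 24, sustituimos t = 7.783506790886859 para obtener j = 910.020814906423.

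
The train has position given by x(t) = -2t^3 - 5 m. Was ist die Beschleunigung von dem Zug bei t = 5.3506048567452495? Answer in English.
We must differentiate our position equation x(t) = -2·t^3 - 5 2 times. Differentiating position, we get velocity: v(t) = -6·t^2. The derivative of velocity gives acceleration: a(t) = -12·t. We have acceleration a(t) = -12·t. Substituting t = 5.3506048567452495: a(5.3506048567452495) = -64.2072582809430.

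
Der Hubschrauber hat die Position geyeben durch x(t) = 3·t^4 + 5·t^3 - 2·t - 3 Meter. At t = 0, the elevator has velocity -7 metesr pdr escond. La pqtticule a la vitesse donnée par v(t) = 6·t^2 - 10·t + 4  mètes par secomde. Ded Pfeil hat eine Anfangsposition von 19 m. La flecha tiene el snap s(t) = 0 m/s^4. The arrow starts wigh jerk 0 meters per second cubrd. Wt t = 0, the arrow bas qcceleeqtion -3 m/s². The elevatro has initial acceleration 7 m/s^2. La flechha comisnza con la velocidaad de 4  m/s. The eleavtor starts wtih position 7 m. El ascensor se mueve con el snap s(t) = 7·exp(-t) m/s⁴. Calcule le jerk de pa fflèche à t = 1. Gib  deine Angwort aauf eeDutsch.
Um dies zu lösen, müssen wir 1 Stammfunktion unserer Gleichung für den Snap s(t) = 0 finden. Durch Integration von dem Snap und Verwendung der Anfangsbedingung j(0) = 0, erhalten wir j(t) = 0. Mit j(t) = 0 und Einsetzen von t = 1, finden wir j = 0.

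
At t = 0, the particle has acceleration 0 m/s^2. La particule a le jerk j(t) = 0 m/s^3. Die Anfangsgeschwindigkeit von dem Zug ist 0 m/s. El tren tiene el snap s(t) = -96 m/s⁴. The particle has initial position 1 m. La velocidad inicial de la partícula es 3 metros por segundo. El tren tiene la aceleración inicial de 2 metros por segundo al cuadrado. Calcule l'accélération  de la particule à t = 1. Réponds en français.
En partant du jerk j(t) = 0, nous prenons 1 primitive. L'intégrale du jerk est l'accélération. En utilisant a(0) = 0, nous obtenons a(t) = 0. Nous avons l'accélération a(t) = 0. En substituant t = 1: a(1) = 0.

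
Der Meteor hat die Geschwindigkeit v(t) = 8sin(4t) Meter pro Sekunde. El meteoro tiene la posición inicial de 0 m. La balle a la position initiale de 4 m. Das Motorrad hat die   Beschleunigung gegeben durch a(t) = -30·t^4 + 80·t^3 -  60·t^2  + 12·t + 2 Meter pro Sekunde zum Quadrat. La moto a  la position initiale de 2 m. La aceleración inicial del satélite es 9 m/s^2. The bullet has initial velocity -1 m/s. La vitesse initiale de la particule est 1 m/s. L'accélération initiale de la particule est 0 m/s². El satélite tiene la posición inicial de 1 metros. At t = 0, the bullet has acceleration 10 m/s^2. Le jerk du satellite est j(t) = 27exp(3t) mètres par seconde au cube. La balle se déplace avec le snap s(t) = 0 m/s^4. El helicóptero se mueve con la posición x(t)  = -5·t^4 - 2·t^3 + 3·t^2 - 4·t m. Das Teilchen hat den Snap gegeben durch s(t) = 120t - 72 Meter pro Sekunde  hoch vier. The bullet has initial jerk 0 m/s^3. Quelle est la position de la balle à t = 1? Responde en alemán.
Wir müssen die Stammfunktion unserer Gleichung für den Snap s(t) = 0 4-mal finden. Das Integral von dem Snap ist der Ruck. Mit j(0) = 0 erhalten wir j(t) = 0. Die Stammfunktion von dem Ruck, mit a(0) = 10, ergibt die Beschleunigung: a(t) = 10. Mit ∫a(t)dt und Anwendung von v(0) = -1, finden wir v(t) = 10·t - 1. Das Integral von der Geschwindigkeit ist die Position. Mit x(0) = 4 erhalten wir x(t) = 5·t^2 - t + 4. Wir haben die Position x(t) = 5·t^2 - t + 4. Durch Einsetzen von t = 1: x(1) = 8.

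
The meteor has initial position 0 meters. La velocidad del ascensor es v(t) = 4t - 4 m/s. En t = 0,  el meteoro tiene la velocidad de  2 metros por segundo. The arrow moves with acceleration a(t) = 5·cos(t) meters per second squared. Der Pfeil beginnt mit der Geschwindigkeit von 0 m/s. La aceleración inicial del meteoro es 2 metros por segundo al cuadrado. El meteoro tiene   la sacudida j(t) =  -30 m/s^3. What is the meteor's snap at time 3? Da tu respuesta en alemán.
Um dies zu lösen, müssen wir 1 Ableitung unserer Gleichung für den Ruck j(t) = -30 nehmen. Mit d/dt von j(t) finden wir s(t) = 0. Aus der Gleichung für den Snap s(t) = 0, setzen wir t = 3 ein und erhalten s = 0.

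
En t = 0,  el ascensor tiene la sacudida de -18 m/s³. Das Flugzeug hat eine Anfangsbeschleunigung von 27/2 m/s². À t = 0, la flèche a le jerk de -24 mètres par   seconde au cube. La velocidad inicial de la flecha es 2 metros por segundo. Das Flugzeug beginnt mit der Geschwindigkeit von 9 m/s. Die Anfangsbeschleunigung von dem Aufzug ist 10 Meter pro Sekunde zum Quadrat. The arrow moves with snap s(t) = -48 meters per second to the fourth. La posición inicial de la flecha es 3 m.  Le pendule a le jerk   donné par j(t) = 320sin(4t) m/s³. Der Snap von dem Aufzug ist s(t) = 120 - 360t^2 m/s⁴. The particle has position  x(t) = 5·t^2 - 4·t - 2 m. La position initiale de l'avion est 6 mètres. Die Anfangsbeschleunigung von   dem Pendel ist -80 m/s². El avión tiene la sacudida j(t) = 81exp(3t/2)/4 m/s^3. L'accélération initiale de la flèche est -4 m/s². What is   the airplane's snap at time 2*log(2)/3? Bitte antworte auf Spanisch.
Debemos derivar nuestra ecuación de la sacudida j(t) = 81·exp(3·t/2)/4 1 vez. Derivando la sacudida, obtenemos el snap: s(t) = 243·exp(3·t/2)/8. De la ecuación del snap s(t) = 243·exp(3·t/2)/8, sustituimos t = 2*log(2)/3 para obtener s = 243/4.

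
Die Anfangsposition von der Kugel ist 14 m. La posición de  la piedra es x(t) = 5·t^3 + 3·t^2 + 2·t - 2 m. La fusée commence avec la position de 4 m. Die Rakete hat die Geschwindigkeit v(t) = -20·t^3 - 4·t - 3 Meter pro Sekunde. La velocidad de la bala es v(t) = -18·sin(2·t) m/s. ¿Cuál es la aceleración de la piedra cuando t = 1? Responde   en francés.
En partant de la position x(t) = 5·t^3 + 3·t^2 + 2·t - 2, nous prenons 2 dérivées. La dérivée de la position donne la vitesse: v(t) = 15·t^2 + 6·t + 2. La dérivée de la vitesse donne l'accélération: a(t) = 30·t + 6. De l'équation de l'accélération a(t) = 30·t + 6, nous substituons t = 1 pour obtenir a = 36.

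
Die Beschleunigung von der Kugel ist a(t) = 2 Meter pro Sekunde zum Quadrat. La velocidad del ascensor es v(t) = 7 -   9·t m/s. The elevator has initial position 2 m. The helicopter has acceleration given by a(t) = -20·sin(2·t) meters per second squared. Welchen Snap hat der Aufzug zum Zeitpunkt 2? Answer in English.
Starting from velocity v(t) = 7 - 9·t, we take 3 derivatives. Differentiating velocity, we get acceleration: a(t) = -9. Taking d/dt of a(t), we find j(t) = 0. The derivative of jerk gives snap: s(t) = 0. We have snap s(t) = 0. Substituting t = 2: s(2) = 0.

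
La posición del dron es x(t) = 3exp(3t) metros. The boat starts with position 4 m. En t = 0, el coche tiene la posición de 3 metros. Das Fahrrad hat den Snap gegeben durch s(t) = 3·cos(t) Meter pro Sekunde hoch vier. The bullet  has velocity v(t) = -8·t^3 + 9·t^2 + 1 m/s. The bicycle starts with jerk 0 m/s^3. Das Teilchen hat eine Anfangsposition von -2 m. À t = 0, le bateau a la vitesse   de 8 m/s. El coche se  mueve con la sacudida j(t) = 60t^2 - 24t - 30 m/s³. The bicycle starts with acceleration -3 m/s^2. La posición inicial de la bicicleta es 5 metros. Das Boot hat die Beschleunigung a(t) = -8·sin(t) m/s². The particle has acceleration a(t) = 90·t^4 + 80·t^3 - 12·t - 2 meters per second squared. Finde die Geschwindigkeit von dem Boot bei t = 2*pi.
Um dies zu lösen, müssen wir 1 Integral unserer Gleichung für die Beschleunigung a(t) = -8·sin(t) finden. Die Stammfunktion von der Beschleunigung, mit v(0) = 8, ergibt die Geschwindigkeit: v(t) = 8·cos(t). Mit v(t) = 8·cos(t) und Einsetzen von t = 2*pi, finden wir v = 8.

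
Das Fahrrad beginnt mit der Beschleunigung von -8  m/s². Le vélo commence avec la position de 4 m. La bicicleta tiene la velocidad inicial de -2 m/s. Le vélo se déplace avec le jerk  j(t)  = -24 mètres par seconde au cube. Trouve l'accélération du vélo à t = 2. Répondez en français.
Pour résoudre ceci, nous devons prendre 1 intégrale de notre équation du jerk j(t) = -24. La primitive du jerk, avec a(0) = -8, donne l'accélération: a(t) = -24·t - 8. Nous avons l'accélération a(t) = -24·t - 8. En substituant t = 2: a(2) = -56.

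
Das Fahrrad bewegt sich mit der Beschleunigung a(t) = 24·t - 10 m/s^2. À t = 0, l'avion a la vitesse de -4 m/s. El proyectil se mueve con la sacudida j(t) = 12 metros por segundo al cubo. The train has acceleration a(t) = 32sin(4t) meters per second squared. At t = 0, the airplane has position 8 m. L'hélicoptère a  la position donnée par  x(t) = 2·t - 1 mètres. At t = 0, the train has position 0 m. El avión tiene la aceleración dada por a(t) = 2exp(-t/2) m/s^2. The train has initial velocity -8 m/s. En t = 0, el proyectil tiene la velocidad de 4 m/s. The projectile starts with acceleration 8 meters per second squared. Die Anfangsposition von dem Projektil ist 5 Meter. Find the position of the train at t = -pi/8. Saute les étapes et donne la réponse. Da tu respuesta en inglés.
x(-pi/8) = 2.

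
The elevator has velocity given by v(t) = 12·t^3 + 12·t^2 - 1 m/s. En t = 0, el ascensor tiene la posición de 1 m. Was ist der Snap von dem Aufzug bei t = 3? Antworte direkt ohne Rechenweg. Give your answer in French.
À t = 3, s = 72.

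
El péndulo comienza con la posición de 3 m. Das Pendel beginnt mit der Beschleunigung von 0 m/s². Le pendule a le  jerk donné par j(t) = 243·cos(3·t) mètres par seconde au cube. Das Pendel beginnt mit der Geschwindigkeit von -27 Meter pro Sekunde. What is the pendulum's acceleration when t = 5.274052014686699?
We must find the integral of our jerk equation j(t) = 243·cos(3·t) 1 time. Taking ∫j(t)dt and applying a(0) = 0, we find a(t) = 81·sin(3·t). Using a(t) = 81·sin(3·t) and substituting t = 5.274052014686699, we find a = -9.22952548667139.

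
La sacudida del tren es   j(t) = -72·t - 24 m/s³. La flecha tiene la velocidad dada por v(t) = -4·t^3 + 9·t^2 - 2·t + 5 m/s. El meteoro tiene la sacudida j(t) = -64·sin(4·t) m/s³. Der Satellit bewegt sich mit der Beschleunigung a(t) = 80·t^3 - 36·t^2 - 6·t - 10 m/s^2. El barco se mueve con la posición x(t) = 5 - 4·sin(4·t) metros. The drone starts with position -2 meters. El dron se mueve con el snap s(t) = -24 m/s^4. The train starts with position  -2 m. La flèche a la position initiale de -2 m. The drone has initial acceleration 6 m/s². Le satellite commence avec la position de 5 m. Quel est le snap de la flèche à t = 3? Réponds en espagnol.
Para resolver esto, necesitamos tomar 3 derivadas de nuestra ecuación de la velocidad v(t) = -4·t^3 + 9·t^2 - 2·t + 5. La derivada de la velocidad da la aceleración: a(t) = -12·t^2 + 18·t - 2. La derivada de la aceleración da la sacudida: j(t) = 18 - 24·t. La derivada de la sacudida da el snap: s(t) = -24. Usando s(t) = -24 y sustituyendo t = 3, encontramos s = -24.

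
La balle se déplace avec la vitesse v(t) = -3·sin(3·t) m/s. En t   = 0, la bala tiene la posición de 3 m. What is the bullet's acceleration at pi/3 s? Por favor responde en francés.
Pour résoudre ceci, nous devons prendre 1 dérivée de notre équation de la vitesse v(t) = -3·sin(3·t). En dérivant la vitesse, nous obtenons l'accélération: a(t) = -9·cos(3·t). De l'équation de l'accélération a(t) = -9·cos(3·t), nous substituons t = pi/3 pour obtenir a = 9.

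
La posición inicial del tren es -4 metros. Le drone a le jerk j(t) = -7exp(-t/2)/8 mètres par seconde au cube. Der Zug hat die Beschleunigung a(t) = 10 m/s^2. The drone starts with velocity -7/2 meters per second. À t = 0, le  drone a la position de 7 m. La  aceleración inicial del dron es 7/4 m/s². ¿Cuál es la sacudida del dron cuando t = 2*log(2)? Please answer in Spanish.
Usando j(t) = -7·exp(-t/2)/8 y sustituyendo t = 2*log(2), encontramos j = -7/16.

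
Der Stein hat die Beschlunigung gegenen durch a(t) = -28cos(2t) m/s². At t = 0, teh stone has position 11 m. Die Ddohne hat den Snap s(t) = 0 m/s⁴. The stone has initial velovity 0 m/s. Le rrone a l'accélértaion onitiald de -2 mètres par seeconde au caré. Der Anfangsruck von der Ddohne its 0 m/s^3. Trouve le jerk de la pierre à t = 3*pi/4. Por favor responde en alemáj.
Wir müssen unsere Gleichung für die Beschleunigung a(t) = -28·cos(2·t) 1-mal ableiten. Die Ableitung von der Beschleunigung ergibt den Ruck: j(t) = 56·sin(2·t). Mit j(t) = 56·sin(2·t) und Einsetzen von t = 3*pi/4, finden wir j = -56.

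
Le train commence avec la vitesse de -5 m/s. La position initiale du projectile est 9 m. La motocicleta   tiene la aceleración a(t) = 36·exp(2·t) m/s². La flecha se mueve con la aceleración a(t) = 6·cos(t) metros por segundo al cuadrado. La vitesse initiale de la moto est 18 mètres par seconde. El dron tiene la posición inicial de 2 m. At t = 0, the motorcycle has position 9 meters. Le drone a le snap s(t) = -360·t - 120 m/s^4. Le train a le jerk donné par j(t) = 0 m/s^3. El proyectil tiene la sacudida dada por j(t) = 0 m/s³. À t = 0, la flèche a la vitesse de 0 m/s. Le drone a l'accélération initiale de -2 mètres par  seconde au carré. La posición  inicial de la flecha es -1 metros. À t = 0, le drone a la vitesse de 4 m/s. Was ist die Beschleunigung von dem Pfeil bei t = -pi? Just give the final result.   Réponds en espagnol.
La respuesta es -6.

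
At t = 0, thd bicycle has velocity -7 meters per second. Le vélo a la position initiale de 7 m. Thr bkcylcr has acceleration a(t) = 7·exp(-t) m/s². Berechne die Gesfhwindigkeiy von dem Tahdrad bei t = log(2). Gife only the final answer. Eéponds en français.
v(log(2)) = -7/2.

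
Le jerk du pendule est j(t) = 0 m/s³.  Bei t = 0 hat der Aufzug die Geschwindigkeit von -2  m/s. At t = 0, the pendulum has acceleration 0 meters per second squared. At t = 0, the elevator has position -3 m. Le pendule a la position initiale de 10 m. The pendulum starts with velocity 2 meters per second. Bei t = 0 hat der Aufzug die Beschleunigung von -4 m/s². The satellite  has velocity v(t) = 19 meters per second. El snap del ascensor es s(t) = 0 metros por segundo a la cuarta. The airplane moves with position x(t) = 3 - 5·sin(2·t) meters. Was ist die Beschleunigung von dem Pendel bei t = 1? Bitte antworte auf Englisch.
We need to integrate our jerk equation j(t) = 0 1 time. The integral of jerk is acceleration. Using a(0) = 0, we get a(t) = 0. Using a(t) = 0 and substituting t = 1, we find a = 0.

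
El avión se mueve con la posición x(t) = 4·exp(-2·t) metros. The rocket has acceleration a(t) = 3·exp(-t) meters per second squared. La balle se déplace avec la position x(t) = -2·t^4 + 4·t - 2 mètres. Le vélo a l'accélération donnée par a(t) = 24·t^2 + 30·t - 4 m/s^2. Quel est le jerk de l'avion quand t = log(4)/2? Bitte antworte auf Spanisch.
Para resolver esto, necesitamos tomar 3 derivadas de nuestra ecuación de la posición x(t) = 4·exp(-2·t). Derivando la posición, obtenemos la velocidad: v(t) = -8·exp(-2·t). Tomando d/dt de v(t), encontramos a(t) = 16·exp(-2·t). Derivando la aceleración, obtenemos la sacudida: j(t) = -32·exp(-2·t). Usando j(t) = -32·exp(-2·t) y sustituyendo t = log(4)/2, encontramos j = -8.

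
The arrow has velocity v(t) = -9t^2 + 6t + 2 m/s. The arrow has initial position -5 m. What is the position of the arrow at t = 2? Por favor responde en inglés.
To solve this, we need to take 1 integral of our velocity equation v(t) = -9·t^2 + 6·t + 2. Taking ∫v(t)dt and applying x(0) = -5, we find x(t) = -3·t^3 + 3·t^2 + 2·t - 5. From the given position equation x(t) = -3·t^3 + 3·t^2 + 2·t - 5, we substitute t = 2 to get x = -13.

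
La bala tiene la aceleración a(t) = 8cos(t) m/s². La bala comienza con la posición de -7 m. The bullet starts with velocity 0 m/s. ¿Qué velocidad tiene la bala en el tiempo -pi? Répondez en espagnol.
Debemos encontrar la integral de nuestra ecuación de la aceleración a(t) = 8·cos(t) 1 vez. Tomando ∫a(t)dt y aplicando v(0) = 0, encontramos v(t) = 8·sin(t). De la ecuación de la velocidad v(t) = 8·sin(t), sustituimos t = -pi para obtener v = 0.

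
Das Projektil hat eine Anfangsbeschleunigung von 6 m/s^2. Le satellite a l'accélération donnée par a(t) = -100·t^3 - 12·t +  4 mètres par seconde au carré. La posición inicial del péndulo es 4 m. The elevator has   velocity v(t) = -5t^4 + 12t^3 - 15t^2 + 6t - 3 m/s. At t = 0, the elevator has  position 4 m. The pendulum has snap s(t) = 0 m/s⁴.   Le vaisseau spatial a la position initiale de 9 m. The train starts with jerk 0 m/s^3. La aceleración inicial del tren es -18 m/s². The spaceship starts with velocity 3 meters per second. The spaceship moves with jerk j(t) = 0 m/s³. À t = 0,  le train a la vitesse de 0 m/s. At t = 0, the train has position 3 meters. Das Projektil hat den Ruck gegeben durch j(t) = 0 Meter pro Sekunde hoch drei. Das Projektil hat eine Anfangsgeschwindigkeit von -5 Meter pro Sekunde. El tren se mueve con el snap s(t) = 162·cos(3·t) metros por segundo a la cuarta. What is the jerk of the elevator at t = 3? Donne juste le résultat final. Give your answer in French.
La réponse est -354.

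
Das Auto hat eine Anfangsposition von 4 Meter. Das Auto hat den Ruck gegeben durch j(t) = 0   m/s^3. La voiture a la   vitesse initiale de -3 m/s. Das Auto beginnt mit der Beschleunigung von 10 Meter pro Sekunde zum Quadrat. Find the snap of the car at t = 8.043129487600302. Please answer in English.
We must differentiate our jerk equation j(t) = 0 1 time. The derivative of jerk gives snap: s(t) = 0. From the given snap equation s(t) = 0, we substitute t = 8.043129487600302 to get s = 0.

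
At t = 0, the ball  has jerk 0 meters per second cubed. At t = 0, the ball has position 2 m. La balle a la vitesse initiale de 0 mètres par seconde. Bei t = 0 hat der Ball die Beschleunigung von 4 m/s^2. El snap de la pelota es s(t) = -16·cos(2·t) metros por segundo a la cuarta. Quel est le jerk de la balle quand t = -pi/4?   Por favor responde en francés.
Pour résoudre ceci, nous devons prendre 1 primitive de notre équation du snap s(t) = -16·cos(2·t). L'intégrale du snap est le jerk. En utilisant j(0) = 0, nous obtenons j(t) = -8·sin(2·t). De l'équation du jerk j(t) = -8·sin(2·t), nous substituons t = -pi/4 pour obtenir j = 8.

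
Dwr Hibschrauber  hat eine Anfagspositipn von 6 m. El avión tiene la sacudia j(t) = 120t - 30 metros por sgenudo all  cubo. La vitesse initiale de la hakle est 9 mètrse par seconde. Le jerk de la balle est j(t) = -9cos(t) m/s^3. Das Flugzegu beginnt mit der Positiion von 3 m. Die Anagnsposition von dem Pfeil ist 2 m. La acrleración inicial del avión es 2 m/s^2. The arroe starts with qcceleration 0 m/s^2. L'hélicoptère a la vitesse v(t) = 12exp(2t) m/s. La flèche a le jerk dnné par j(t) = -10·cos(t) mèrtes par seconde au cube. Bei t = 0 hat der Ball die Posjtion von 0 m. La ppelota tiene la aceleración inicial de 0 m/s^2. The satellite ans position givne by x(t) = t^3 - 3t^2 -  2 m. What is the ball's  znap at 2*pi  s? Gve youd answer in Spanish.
Debemos derivar nuestra ecuación de la sacudida j(t) = -9·cos(t) 1 vez. Derivando la sacudida, obtenemos el snap: s(t) = 9·sin(t). De la ecuación del snap s(t) = 9·sin(t), sustituimos t = 2*pi para obtener s = 0.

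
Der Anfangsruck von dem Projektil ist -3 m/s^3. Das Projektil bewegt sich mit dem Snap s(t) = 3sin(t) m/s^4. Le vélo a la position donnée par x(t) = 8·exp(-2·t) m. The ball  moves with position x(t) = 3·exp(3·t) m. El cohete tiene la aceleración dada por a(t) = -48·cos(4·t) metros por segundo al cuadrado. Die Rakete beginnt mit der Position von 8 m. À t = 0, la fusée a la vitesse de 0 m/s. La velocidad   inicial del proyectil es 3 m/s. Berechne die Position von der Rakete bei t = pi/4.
Um dies zu lösen, müssen wir 2 Stammfunktionen unserer Gleichung für die Beschleunigung a(t) = -48·cos(4·t) finden. Die Stammfunktion von der Beschleunigung, mit v(0) = 0, ergibt die Geschwindigkeit: v(t) = -12·sin(4·t). Durch Integration von der Geschwindigkeit und Verwendung der Anfangsbedingung x(0) = 8, erhalten wir x(t) = 3·cos(4·t) + 5. Wir haben die Position x(t) = 3·cos(4·t) + 5. Durch Einsetzen von t = pi/4: x(pi/4) = 2.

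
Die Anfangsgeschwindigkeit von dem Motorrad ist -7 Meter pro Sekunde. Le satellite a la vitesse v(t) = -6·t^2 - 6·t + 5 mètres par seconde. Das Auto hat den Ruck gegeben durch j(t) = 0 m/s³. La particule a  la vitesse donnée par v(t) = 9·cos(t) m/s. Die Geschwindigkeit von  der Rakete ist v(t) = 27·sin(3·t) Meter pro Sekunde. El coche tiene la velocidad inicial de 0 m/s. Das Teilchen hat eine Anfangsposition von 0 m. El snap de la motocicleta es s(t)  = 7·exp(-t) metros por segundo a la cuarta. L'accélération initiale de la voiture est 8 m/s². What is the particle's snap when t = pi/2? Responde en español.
Partiendo de la velocidad v(t) = 9·cos(t), tomamos 3 derivadas. Tomando d/dt de v(t), encontramos a(t) = -9·sin(t). La derivada de la aceleración da la sacudida: j(t) = -9·cos(t). Derivando la sacudida, obtenemos el snap: s(t) = 9·sin(t). Tenemos el snap s(t) = 9·sin(t). Sustituyendo t = pi/2: s(pi/2) = 9.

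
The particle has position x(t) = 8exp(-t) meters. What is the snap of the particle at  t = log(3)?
Starting from position x(t) = 8·exp(-t), we take 4 derivatives. The derivative of position gives velocity: v(t) = -8·exp(-t). The derivative of velocity gives acceleration: a(t) = 8·exp(-t). Taking d/dt of a(t), we find j(t) = -8·exp(-t). The derivative of jerk gives snap: s(t) = 8·exp(-t). Using s(t) = 8·exp(-t) and substituting t = log(3), we find s = 8/3.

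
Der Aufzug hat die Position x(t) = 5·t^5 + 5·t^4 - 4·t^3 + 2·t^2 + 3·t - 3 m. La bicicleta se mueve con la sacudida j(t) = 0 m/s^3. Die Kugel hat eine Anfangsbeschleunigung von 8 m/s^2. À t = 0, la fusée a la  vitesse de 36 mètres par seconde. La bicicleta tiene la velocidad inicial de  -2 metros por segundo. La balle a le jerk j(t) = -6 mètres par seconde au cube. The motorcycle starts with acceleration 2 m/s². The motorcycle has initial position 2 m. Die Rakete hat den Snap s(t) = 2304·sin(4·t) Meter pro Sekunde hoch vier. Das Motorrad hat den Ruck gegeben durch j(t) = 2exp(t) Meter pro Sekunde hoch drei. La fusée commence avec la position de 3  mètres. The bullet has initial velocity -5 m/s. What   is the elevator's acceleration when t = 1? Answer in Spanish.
Debemos derivar nuestra ecuación de la posición x(t) = 5·t^5 + 5·t^4 - 4·t^3 + 2·t^2 + 3·t - 3 2 veces. Derivando la posición, obtenemos la velocidad: v(t) = 25·t^4 + 20·t^3 - 12·t^2 + 4·t + 3. La derivada de la velocidad da la aceleración: a(t) = 100·t^3 + 60·t^2 - 24·t + 4. Usando a(t) = 100·t^3 + 60·t^2 - 24·t + 4 y sustituyendo t = 1, encontramos a = 140.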